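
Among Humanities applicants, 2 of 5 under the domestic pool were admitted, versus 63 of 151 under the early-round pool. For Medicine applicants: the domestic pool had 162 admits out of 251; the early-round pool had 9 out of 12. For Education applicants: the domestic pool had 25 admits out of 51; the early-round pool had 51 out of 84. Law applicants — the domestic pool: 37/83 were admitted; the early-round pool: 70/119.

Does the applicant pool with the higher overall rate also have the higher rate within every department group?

Humanities: the domestic pool 2/5 = 40.0%, the early-round pool 63/151 = 41.7% → the early-round pool
Medicine: the domestic pool 162/251 = 64.5%, the early-round pool 9/12 = 75.0% → the early-round pool
Education: the domestic pool 25/51 = 49.0%, the early-round pool 51/84 = 60.7% → the early-round pool
Law: the domestic pool 37/83 = 44.6%, the early-round pool 70/119 = 58.8% → the early-round pool
Overall: the domestic pool 226/390 = 57.9%, the early-round pool 193/366 = 52.7% → the domestic pool
The early-round pool wins each department group but the domestic pool wins overall — the comparison reverses. The early-round pool's applicants skew toward Humanities, which has a lower base rate.

No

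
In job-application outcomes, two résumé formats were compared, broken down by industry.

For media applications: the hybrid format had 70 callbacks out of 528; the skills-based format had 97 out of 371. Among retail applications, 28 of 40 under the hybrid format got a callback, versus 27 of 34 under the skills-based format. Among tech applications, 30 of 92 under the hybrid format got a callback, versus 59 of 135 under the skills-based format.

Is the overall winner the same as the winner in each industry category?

Media: the hybrid format 70/528 = 13.3%, the skills-based format 97/371 = 26.1% → the skills-based format
Retail: the hybrid format 28/40 = 70.0%, the skills-based format 27/34 = 79.4% → the skills-based format
Tech: the hybrid format 30/92 = 32.6%, the skills-based format 59/135 = 43.7% → the skills-based format
Overall: the hybrid format 128/660 = 19.4%, the skills-based format 183/540 = 33.9% → the skills-based format
The skills-based format wins overall and in every industry group — no reversal.

Yes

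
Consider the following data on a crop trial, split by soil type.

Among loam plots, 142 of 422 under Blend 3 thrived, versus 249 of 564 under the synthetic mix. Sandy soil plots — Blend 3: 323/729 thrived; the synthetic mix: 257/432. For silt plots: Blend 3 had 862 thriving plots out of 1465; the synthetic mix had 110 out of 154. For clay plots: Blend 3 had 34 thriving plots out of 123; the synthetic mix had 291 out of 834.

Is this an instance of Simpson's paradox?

Loam: Blend 3 142/422 = 33.6%, the synthetic mix 249/564 = 44.1% → the synthetic mix
Sandy soil: Blend 3 323/729 = 44.3%, the synthetic mix 257/432 = 59.5% → the synthetic mix
Silt: Blend 3 862/1465 = 58.8%, the synthetic mix 110/154 = 71.4% → the synthetic mix
Clay: Blend 3 34/123 = 27.6%, the synthetic mix 291/834 = 34.9% → the synthetic mix
Overall: Blend 3 1361/2739 = 49.7%, the synthetic mix 907/1984 = 45.7% → Blend 3
The synthetic mix wins each soil group but Blend 3 wins overall — the comparison reverses. The synthetic mix's plots skew toward clay, which has a lower base rate.

Yes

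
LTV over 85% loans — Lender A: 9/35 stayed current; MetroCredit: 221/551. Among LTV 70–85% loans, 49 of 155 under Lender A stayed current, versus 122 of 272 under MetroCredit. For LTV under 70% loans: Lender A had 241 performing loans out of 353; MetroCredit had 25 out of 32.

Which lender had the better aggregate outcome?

LTV over 85%: Lender A 9/35 = 25.7%, MetroCredit 221/551 = 40.1% → MetroCredit
LTV 70–85%: Lender A 49/155 = 31.6%, MetroCredit 122/272 = 44.9% → MetroCredit
LTV under 70%: Lender A 241/353 = 68.3%, MetroCredit 25/32 = 78.1% → MetroCredit
Overall: Lender A 299/543 = 55.1%, MetroCredit 368/855 = 43.0% → Lender A
(MetroCredit wins every loan-to-value group but Lender A wins overall — MetroCredit's loans skew toward the low-rate LTV over 85% group.)

Lender A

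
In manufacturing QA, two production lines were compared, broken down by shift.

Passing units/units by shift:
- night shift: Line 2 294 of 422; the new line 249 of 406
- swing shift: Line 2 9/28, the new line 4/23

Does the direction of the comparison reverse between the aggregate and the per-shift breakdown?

No

Night shift: Line 2 294/422 = 69.7%, the new line 249/406 = 61.3% → Line 2
Swing shift: Line 2 9/28 = 32.1%, the new line 4/23 = 17.4% → Line 2
Overall: Line 2 303/450 = 67.3%, the new line 253/429 = 59.0% → Line 2
Line 2 wins overall and in every shift group — no reversal.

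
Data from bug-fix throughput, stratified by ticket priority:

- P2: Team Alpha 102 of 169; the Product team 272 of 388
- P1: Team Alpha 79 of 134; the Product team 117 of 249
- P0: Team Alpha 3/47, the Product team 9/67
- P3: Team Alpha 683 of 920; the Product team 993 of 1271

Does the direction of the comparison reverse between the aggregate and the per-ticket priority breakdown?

No

P2: Team Alpha 102/169 = 60.4%, the Product team 272/388 = 70.1% → the Product team
P1: Team Alpha 79/134 = 59.0%, the Product team 117/249 = 47.0% → Team Alpha
P0: Team Alpha 3/47 = 6.4%, the Product team 9/67 = 13.4% → the Product team
P3: Team Alpha 683/920 = 74.2%, the Product team 993/1271 = 78.1% → the Product team
Overall: Team Alpha 867/1270 = 68.3%, the Product team 1391/1975 = 70.4% → the Product team
Neither sweeps: Team Alpha wins 1 of 4 groups, the Product team wins 3. The Product team wins overall but not every group — no Simpson reversal.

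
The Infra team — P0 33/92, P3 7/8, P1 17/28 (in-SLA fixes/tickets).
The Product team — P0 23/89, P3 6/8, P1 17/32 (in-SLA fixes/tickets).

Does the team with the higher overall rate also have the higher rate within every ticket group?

P0: the Infra team 33/92 = 35.9%, the Product team 23/89 = 25.8% → the Infra team
P3: the Infra team 7/8 = 87.5%, the Product team 6/8 = 75.0% → the Infra team
P1: the Infra team 17/28 = 60.7%, the Product team 17/32 = 53.1% → the Infra team
Overall: the Infra team 57/128 = 44.5%, the Product team 46/129 = 35.7% → the Infra team
The Infra team wins overall and in every ticket group — no reversal.

Yes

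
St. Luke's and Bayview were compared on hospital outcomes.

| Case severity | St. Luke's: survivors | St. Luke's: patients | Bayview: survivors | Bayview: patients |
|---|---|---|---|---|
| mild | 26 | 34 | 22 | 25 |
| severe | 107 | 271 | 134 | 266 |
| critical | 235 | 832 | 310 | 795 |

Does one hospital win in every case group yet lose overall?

Mild: St. Luke's 26/34 = 76.5%, Bayview 22/25 = 88.0% → Bayview
Severe: St. Luke's 107/271 = 39.5%, Bayview 134/266 = 50.4% → Bayview
Critical: St. Luke's 235/832 = 28.2%, Bayview 310/795 = 39.0% → Bayview
Overall: St. Luke's 368/1137 = 32.4%, Bayview 466/1086 = 42.9% → Bayview
Bayview wins overall and in every case group — no reversal.

No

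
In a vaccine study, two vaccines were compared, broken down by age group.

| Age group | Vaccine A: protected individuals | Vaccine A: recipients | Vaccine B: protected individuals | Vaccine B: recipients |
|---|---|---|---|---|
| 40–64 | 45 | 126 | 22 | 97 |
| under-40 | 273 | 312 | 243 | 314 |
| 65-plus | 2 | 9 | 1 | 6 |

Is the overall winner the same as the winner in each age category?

40–64: Vaccine A 45/126 = 35.7%, Vaccine B 22/97 = 22.7% → Vaccine A
Under-40: Vaccine A 273/312 = 87.5%, Vaccine B 243/314 = 77.4% → Vaccine A
65-plus: Vaccine A 2/9 = 22.2%, Vaccine B 1/6 = 16.7% → Vaccine A
Overall: Vaccine A 320/447 = 71.6%, Vaccine B 266/417 = 63.8% → Vaccine A
Vaccine A wins overall and in every age group — no reversal.

Yes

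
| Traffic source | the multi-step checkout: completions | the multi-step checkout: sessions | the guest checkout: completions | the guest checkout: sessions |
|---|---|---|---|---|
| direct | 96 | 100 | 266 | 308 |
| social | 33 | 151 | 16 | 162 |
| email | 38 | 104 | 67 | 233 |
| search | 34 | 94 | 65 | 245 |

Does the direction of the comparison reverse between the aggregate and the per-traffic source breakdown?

No

Direct: the multi-step checkout 96/100 = 96.0%, the guest checkout 266/308 = 86.4% → the multi-step checkout
Social: the multi-step checkout 33/151 = 21.9%, the guest checkout 16/162 = 9.9% → the multi-step checkout
Email: the multi-step checkout 38/104 = 36.5%, the guest checkout 67/233 = 28.8% → the multi-step checkout
Search: the multi-step checkout 34/94 = 36.2%, the guest checkout 65/245 = 26.5% → the multi-step checkout
Overall: the multi-step checkout 201/449 = 44.8%, the guest checkout 414/948 = 43.7% → the multi-step checkout
The multi-step checkout wins overall and in every traffic group — no reversal.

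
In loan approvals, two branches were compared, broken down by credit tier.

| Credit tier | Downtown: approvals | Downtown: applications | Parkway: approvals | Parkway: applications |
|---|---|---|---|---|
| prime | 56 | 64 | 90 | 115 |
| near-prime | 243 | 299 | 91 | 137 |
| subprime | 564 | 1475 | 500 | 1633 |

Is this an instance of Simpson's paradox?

No

Prime: Downtown 56/64 = 87.5%, Parkway 90/115 = 78.3% → Downtown
Near-prime: Downtown 243/299 = 81.3%, Parkway 91/137 = 66.4% → Downtown
Subprime: Downtown 564/1475 = 38.2%, Parkway 500/1633 = 30.6% → Downtown
Overall: Downtown 863/1838 = 47.0%, Parkway 681/1885 = 36.1% → Downtown
Downtown wins overall and in every credit group — no reversal.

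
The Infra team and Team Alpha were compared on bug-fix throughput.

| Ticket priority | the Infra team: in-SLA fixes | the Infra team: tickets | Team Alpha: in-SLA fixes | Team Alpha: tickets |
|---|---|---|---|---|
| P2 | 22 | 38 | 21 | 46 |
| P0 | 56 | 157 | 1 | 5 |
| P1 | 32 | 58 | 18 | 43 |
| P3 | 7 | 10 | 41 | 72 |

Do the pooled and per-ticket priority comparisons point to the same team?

No

P2: the Infra team 22/38 = 57.9%, Team Alpha 21/46 = 45.7% → the Infra team
P0: the Infra team 56/157 = 35.7%, Team Alpha 1/5 = 20.0% → the Infra team
P1: the Infra team 32/58 = 55.2%, Team Alpha 18/43 = 41.9% → the Infra team
P3: the Infra team 7/10 = 70.0%, Team Alpha 41/72 = 56.9% → the Infra team
Overall: the Infra team 117/263 = 44.5%, Team Alpha 81/166 = 48.8% → Team Alpha
The Infra team wins each ticket group but Team Alpha wins overall — the comparison reverses. The Infra team's tickets skew toward P0, which has a lower base rate.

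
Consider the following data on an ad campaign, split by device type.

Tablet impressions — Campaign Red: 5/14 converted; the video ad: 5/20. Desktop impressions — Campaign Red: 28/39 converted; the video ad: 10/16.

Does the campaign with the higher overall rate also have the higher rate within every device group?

Tablet: Campaign Red 5/14 = 35.7%, the video ad 5/20 = 25.0% → Campaign Red
Desktop: Campaign Red 28/39 = 71.8%, the video ad 10/16 = 62.5% → Campaign Red
Overall: Campaign Red 33/53 = 62.3%, the video ad 15/36 = 41.7% → Campaign Red
Campaign Red wins overall and in every device group — no reversal.

Yes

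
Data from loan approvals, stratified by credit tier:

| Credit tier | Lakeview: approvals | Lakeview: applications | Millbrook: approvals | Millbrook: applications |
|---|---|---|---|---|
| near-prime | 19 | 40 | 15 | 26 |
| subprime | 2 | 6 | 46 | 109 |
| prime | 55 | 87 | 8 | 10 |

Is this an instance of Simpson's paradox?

Yes

Near-prime: Lakeview 19/40 = 47.5%, Millbrook 15/26 = 57.7% → Millbrook
Subprime: Lakeview 2/6 = 33.3%, Millbrook 46/109 = 42.2% → Millbrook
Prime: Lakeview 55/87 = 63.2%, Millbrook 8/10 = 80.0% → Millbrook
Overall: Lakeview 76/133 = 57.1%, Millbrook 69/145 = 47.6% → Lakeview
Millbrook wins each credit group but Lakeview wins overall — the comparison reverses. Millbrook's applications skew toward subprime, which has a lower base rate.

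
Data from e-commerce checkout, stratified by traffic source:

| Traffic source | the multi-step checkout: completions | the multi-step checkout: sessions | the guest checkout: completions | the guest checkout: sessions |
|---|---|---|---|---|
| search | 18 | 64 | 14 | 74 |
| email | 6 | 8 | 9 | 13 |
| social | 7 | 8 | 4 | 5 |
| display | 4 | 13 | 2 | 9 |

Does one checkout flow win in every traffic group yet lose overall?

No

Search: the multi-step checkout 18/64 = 28.1%, the guest checkout 14/74 = 18.9% → the multi-step checkout
Email: the multi-step checkout 6/8 = 75.0%, the guest checkout 9/13 = 69.2% → the multi-step checkout
Social: the multi-step checkout 7/8 = 87.5%, the guest checkout 4/5 = 80.0% → the multi-step checkout
Display: the multi-step checkout 4/13 = 30.8%, the guest checkout 2/9 = 22.2% → the multi-step checkout
Overall: the multi-step checkout 35/93 = 37.6%, the guest checkout 29/101 = 28.7% → the multi-step checkout
The multi-step checkout wins overall and in every traffic group — no reversal.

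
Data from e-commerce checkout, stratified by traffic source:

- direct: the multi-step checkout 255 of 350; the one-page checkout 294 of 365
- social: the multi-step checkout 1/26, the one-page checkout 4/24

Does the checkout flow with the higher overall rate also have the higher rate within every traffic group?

Yes

Direct: the multi-step checkout 255/350 = 72.9%, the one-page checkout 294/365 = 80.5% → the one-page checkout
Social: the multi-step checkout 1/26 = 3.8%, the one-page checkout 4/24 = 16.7% → the one-page checkout
Overall: the multi-step checkout 256/376 = 68.1%, the one-page checkout 298/389 = 76.6% → the one-page checkout
The one-page checkout wins overall and in every traffic group — no reversal.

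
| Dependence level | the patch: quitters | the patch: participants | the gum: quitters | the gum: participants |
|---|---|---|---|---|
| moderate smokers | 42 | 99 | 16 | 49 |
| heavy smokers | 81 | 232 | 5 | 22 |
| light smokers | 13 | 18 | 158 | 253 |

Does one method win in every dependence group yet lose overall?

Moderate smokers: the patch 42/99 = 42.4%, the gum 16/49 = 32.7% → the patch
Heavy smokers: the patch 81/232 = 34.9%, the gum 5/22 = 22.7% → the patch
Light smokers: the patch 13/18 = 72.2%, the gum 158/253 = 62.5% → the patch
Overall: the patch 136/349 = 39.0%, the gum 179/324 = 55.2% → the gum
The patch wins each dependence group but the gum wins overall — the comparison reverses. The patch's participants skew toward heavy smokers, which has a lower base rate.

Yes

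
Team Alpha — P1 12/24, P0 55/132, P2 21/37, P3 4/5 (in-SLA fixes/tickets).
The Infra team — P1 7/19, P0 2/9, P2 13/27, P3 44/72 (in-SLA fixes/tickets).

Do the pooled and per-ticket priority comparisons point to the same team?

P1: Team Alpha 12/24 = 50.0%, the Infra team 7/19 = 36.8% → Team Alpha
P0: Team Alpha 55/132 = 41.7%, the Infra team 2/9 = 22.2% → Team Alpha
P2: Team Alpha 21/37 = 56.8%, the Infra team 13/27 = 48.1% → Team Alpha
P3: Team Alpha 4/5 = 80.0%, the Infra team 44/72 = 61.1% → Team Alpha
Overall: Team Alpha 92/198 = 46.5%, the Infra team 66/127 = 52.0% → the Infra team
Team Alpha wins each ticket group but the Infra team wins overall — the comparison reverses. Team Alpha's tickets skew toward P0, which has a lower base rate.

No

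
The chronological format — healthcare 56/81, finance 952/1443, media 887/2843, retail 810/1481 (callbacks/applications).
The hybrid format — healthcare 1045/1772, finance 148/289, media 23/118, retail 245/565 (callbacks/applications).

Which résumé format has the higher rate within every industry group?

Healthcare: the chronological format 56/81 = 69.1%, the hybrid format 1045/1772 = 59.0% → the chronological format
Finance: the chronological format 952/1443 = 66.0%, the hybrid format 148/289 = 51.2% → the chronological format
Media: the chronological format 887/2843 = 31.2%, the hybrid format 23/118 = 19.5% → the chronological format
Retail: the chronological format 810/1481 = 54.7%, the hybrid format 245/565 = 43.4% → the chronological format
The chronological format has the higher rate in all 4 groups.

the chronological format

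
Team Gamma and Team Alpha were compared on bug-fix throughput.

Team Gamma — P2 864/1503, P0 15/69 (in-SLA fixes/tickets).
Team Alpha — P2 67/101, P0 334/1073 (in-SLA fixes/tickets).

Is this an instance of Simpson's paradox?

Yes

P2: Team Gamma 864/1503 = 57.5%, Team Alpha 67/101 = 66.3% → Team Alpha
P0: Team Gamma 15/69 = 21.7%, Team Alpha 334/1073 = 31.1% → Team Alpha
Overall: Team Gamma 879/1572 = 55.9%, Team Alpha 401/1174 = 34.2% → Team Gamma
Team Alpha wins each ticket group but Team Gamma wins overall — the comparison reverses. Team Alpha's tickets skew toward P0, which has a lower base rate.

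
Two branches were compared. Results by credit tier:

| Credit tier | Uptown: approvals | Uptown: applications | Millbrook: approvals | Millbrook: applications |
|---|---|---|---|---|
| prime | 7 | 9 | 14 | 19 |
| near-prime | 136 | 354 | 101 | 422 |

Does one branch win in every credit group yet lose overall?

Prime: Uptown 7/9 = 77.8%, Millbrook 14/19 = 73.7% → Uptown
Near-prime: Uptown 136/354 = 38.4%, Millbrook 101/422 = 23.9% → Uptown
Overall: Uptown 143/363 = 39.4%, Millbrook 115/441 = 26.1% → Uptown
Uptown wins overall and in every credit group — no reversal.

No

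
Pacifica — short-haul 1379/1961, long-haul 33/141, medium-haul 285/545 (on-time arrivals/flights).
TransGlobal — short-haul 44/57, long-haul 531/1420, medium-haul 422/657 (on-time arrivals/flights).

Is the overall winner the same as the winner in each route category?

Short-haul: Pacifica 1379/1961 = 70.3%, TransGlobal 44/57 = 77.2% → TransGlobal
Long-haul: Pacifica 33/141 = 23.4%, TransGlobal 531/1420 = 37.4% → TransGlobal
Medium-haul: Pacifica 285/545 = 52.3%, TransGlobal 422/657 = 64.2% → TransGlobal
Overall: Pacifica 1697/2647 = 64.1%, TransGlobal 997/2134 = 46.7% → Pacifica
TransGlobal wins each route group but Pacifica wins overall — the comparison reverses. TransGlobal's flights skew toward long-haul, which has a lower base rate.

No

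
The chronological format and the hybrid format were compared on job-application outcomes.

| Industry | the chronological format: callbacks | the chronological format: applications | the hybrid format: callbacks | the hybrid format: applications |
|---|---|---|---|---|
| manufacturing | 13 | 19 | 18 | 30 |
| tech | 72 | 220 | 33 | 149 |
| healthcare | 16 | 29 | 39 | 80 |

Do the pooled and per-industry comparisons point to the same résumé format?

Manufacturing: the chronological format 13/19 = 68.4%, the hybrid format 18/30 = 60.0% → the chronological format
Tech: the chronological format 72/220 = 32.7%, the hybrid format 33/149 = 22.1% → the chronological format
Healthcare: the chronological format 16/29 = 55.2%, the hybrid format 39/80 = 48.8% → the chronological format
Overall: the chronological format 101/268 = 37.7%, the hybrid format 90/259 = 34.7% → the chronological format
The chronological format wins overall and in every industry group — no reversal.

Yes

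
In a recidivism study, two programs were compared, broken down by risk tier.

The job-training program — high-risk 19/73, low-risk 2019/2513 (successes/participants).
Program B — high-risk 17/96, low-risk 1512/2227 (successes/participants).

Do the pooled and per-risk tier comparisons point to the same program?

High-risk: the job-training program 19/73 = 26.0%, Program B 17/96 = 17.7% → the job-training program
Low-risk: the job-training program 2019/2513 = 80.3%, Program B 1512/2227 = 67.9% → the job-training program
Overall: the job-training program 2038/2586 = 78.8%, Program B 1529/2323 = 65.8% → the job-training program
The job-training program wins overall and in every risk group — no reversal.

Yes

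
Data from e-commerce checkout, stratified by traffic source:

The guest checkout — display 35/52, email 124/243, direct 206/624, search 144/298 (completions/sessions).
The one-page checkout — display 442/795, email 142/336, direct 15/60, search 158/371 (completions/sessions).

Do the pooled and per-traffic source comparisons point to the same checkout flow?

Display: the guest checkout 35/52 = 67.3%, the one-page checkout 442/795 = 55.6% → the guest checkout
Email: the guest checkout 124/243 = 51.0%, the one-page checkout 142/336 = 42.3% → the guest checkout
Direct: the guest checkout 206/624 = 33.0%, the one-page checkout 15/60 = 25.0% → the guest checkout
Search: the guest checkout 144/298 = 48.3%, the one-page checkout 158/371 = 42.6% → the guest checkout
Overall: the guest checkout 509/1217 = 41.8%, the one-page checkout 757/1562 = 48.5% → the one-page checkout
The guest checkout wins each traffic group but the one-page checkout wins overall — the comparison reverses. The guest checkout's sessions skew toward direct, which has a lower base rate.

No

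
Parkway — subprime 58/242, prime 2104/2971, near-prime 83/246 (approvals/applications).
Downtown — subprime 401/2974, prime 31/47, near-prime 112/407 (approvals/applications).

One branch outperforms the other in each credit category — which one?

Parkway

Subprime: Parkway 58/242 = 24.0%, Downtown 401/2974 = 13.5% → Parkway
Prime: Parkway 2104/2971 = 70.8%, Downtown 31/47 = 66.0% → Parkway
Near-prime: Parkway 83/246 = 33.7%, Downtown 112/407 = 27.5% → Parkway
Parkway has the higher rate in all 3 groups.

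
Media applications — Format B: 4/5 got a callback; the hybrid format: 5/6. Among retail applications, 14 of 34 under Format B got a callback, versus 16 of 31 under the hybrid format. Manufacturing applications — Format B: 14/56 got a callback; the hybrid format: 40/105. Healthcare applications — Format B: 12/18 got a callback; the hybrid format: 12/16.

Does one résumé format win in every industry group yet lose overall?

Media: Format B 4/5 = 80.0%, the hybrid format 5/6 = 83.3% → the hybrid format
Retail: Format B 14/34 = 41.2%, the hybrid format 16/31 = 51.6% → the hybrid format
Manufacturing: Format B 14/56 = 25.0%, the hybrid format 40/105 = 38.1% → the hybrid format
Healthcare: Format B 12/18 = 66.7%, the hybrid format 12/16 = 75.0% → the hybrid format
Overall: Format B 44/113 = 38.9%, the hybrid format 73/158 = 46.2% → the hybrid format
The hybrid format wins overall and in every industry group — no reversal.

No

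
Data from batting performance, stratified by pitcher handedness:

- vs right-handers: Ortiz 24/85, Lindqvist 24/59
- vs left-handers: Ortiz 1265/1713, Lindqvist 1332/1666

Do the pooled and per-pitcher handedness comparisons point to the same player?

Vs right-handers: Ortiz 24/85 = 28.2%, Lindqvist 24/59 = 40.7% → Lindqvist
Vs left-handers: Ortiz 1265/1713 = 73.8%, Lindqvist 1332/1666 = 80.0% → Lindqvist
Overall: Ortiz 1289/1798 = 71.7%, Lindqvist 1356/1725 = 78.6% → Lindqvist
Lindqvist wins overall and in every pitcher group — no reversal.

Yes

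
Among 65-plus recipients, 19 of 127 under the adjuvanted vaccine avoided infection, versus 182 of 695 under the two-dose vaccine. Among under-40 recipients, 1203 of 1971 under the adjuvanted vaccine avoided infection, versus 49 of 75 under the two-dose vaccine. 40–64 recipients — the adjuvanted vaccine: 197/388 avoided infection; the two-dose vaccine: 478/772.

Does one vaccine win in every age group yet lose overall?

Yes

65-plus: the adjuvanted vaccine 19/127 = 15.0%, the two-dose vaccine 182/695 = 26.2% → the two-dose vaccine
Under-40: the adjuvanted vaccine 1203/1971 = 61.0%, the two-dose vaccine 49/75 = 65.3% → the two-dose vaccine
40–64: the adjuvanted vaccine 197/388 = 50.8%, the two-dose vaccine 478/772 = 61.9% → the two-dose vaccine
Overall: the adjuvanted vaccine 1419/2486 = 57.1%, the two-dose vaccine 709/1542 = 46.0% → the adjuvanted vaccine
The two-dose vaccine wins each age group but the adjuvanted vaccine wins overall — the comparison reverses. The two-dose vaccine's recipients skew toward 65-plus, which has a lower base rate.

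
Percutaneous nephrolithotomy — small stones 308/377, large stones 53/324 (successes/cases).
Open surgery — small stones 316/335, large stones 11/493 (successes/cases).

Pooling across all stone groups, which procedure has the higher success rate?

Small stones: percutaneous nephrolithotomy 308/377 = 81.7%, open surgery 316/335 = 94.3% → open surgery
Large stones: percutaneous nephrolithotomy 53/324 = 16.4%, open surgery 11/493 = 2.2% → percutaneous nephrolithotomy
Overall: percutaneous nephrolithotomy 361/701 = 51.5%, open surgery 327/828 = 39.5% → percutaneous nephrolithotomy
(Neither sweeps every stone group, but percutaneous nephrolithotomy has the higher pooled rate.)

percutaneous nephrolithotomy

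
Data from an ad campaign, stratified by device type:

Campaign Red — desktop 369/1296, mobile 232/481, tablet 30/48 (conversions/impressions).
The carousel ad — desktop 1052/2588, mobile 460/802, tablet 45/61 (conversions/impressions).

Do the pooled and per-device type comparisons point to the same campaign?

Desktop: Campaign Red 369/1296 = 28.5%, the carousel ad 1052/2588 = 40.6% → the carousel ad
Mobile: Campaign Red 232/481 = 48.2%, the carousel ad 460/802 = 57.4% → the carousel ad
Tablet: Campaign Red 30/48 = 62.5%, the carousel ad 45/61 = 73.8% → the carousel ad
Overall: Campaign Red 631/1825 = 34.6%, the carousel ad 1557/3451 = 45.1% → the carousel ad
The carousel ad wins overall and in every device group — no reversal.

Yes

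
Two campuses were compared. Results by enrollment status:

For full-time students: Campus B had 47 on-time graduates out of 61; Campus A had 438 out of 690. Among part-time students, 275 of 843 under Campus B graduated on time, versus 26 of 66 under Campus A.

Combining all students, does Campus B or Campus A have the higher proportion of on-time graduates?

Campus A

Full-time: Campus B 47/61 = 77.0%, Campus A 438/690 = 63.5% → Campus B
Part-time: Campus B 275/843 = 32.6%, Campus A 26/66 = 39.4% → Campus A
Overall: Campus B 322/904 = 35.6%, Campus A 464/756 = 61.4% → Campus A
(Neither sweeps every enrollment group, but Campus A has the higher pooled rate.)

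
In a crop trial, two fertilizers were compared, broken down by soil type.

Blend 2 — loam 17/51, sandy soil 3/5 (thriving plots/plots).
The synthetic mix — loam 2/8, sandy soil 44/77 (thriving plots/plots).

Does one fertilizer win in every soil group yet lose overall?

Yes

Loam: Blend 2 17/51 = 33.3%, the synthetic mix 2/8 = 25.0% → Blend 2
Sandy soil: Blend 2 3/5 = 60.0%, the synthetic mix 44/77 = 57.1% → Blend 2
Overall: Blend 2 20/56 = 35.7%, the synthetic mix 46/85 = 54.1% → the synthetic mix
Blend 2 wins each soil group but the synthetic mix wins overall — the comparison reverses. Blend 2's plots skew toward loam, which has a lower base rate.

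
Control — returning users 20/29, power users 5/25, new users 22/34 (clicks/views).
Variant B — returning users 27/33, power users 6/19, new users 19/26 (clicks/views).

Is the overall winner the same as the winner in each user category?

Returning users: Control 20/29 = 69.0%, Variant B 27/33 = 81.8% → Variant B
Power users: Control 5/25 = 20.0%, Variant B 6/19 = 31.6% → Variant B
New users: Control 22/34 = 64.7%, Variant B 19/26 = 73.1% → Variant B
Overall: Control 47/88 = 53.4%, Variant B 52/78 = 66.7% → Variant B
Variant B wins overall and in every user group — no reversal.

Yes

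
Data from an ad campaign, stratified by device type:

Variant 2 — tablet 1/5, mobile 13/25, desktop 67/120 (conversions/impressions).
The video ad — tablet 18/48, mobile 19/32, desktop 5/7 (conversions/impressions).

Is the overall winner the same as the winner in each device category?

No

Tablet: Variant 2 1/5 = 20.0%, the video ad 18/48 = 37.5% → the video ad
Mobile: Variant 2 13/25 = 52.0%, the video ad 19/32 = 59.4% → the video ad
Desktop: Variant 2 67/120 = 55.8%, the video ad 5/7 = 71.4% → the video ad
Overall: Variant 2 81/150 = 54.0%, the video ad 42/87 = 48.3% → Variant 2
The video ad wins each device group but Variant 2 wins overall — the comparison reverses. The video ad's impressions skew toward tablet, which has a lower base rate.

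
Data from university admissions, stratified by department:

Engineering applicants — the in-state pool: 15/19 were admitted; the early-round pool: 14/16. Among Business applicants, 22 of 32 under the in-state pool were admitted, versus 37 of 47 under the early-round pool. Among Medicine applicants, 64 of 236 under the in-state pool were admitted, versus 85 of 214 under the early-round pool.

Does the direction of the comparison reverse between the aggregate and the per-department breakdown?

No

Engineering: the in-state pool 15/19 = 78.9%, the early-round pool 14/16 = 87.5% → the early-round pool
Business: the in-state pool 22/32 = 68.8%, the early-round pool 37/47 = 78.7% → the early-round pool
Medicine: the in-state pool 64/236 = 27.1%, the early-round pool 85/214 = 39.7% → the early-round pool
Overall: the in-state pool 101/287 = 35.2%, the early-round pool 136/277 = 49.1% → the early-round pool
The early-round pool wins overall and in every department group — no reversal.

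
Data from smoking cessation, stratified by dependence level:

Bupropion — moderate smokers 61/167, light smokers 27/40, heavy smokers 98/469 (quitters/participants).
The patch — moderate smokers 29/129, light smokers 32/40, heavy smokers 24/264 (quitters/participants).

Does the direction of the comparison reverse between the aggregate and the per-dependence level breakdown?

Moderate smokers: bupropion 61/167 = 36.5%, the patch 29/129 = 22.5% → bupropion
Light smokers: bupropion 27/40 = 67.5%, the patch 32/40 = 80.0% → the patch
Heavy smokers: bupropion 98/469 = 20.9%, the patch 24/264 = 9.1% → bupropion
Overall: bupropion 186/676 = 27.5%, the patch 85/433 = 19.6% → bupropion
Neither sweeps: bupropion wins 2 of 3 groups, the patch wins 1. Bupropion wins overall but not every group — no Simpson reversal.

No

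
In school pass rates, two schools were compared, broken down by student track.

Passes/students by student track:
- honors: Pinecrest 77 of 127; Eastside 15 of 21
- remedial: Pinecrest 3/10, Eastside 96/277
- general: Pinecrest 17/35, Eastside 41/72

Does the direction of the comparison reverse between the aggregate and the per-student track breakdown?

Honors: Pinecrest 77/127 = 60.6%, Eastside 15/21 = 71.4% → Eastside
Remedial: Pinecrest 3/10 = 30.0%, Eastside 96/277 = 34.7% → Eastside
General: Pinecrest 17/35 = 48.6%, Eastside 41/72 = 56.9% → Eastside
Overall: Pinecrest 97/172 = 56.4%, Eastside 152/370 = 41.1% → Pinecrest
Eastside wins each student group but Pinecrest wins overall — the comparison reverses. Eastside's students skew toward remedial, which has a lower base rate.

Yes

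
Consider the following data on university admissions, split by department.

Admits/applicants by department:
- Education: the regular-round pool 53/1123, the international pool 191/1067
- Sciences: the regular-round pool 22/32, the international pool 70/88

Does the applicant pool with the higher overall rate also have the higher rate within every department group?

Yes

Education: the regular-round pool 53/1123 = 4.7%, the international pool 191/1067 = 17.9% → the international pool
Sciences: the regular-round pool 22/32 = 68.8%, the international pool 70/88 = 79.5% → the international pool
Overall: the regular-round pool 75/1155 = 6.5%, the international pool 261/1155 = 22.6% → the international pool
The international pool wins overall and in every department group — no reversal.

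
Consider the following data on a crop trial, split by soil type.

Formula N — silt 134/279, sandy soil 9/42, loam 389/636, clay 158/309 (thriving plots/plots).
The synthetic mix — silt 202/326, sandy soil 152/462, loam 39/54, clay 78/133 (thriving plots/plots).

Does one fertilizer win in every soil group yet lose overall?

Silt: Formula N 134/279 = 48.0%, the synthetic mix 202/326 = 62.0% → the synthetic mix
Sandy soil: Formula N 9/42 = 21.4%, the synthetic mix 152/462 = 32.9% → the synthetic mix
Loam: Formula N 389/636 = 61.2%, the synthetic mix 39/54 = 72.2% → the synthetic mix
Clay: Formula N 158/309 = 51.1%, the synthetic mix 78/133 = 58.6% → the synthetic mix
Overall: Formula N 690/1266 = 54.5%, the synthetic mix 471/975 = 48.3% → Formula N
The synthetic mix wins each soil group but Formula N wins overall — the comparison reverses. The synthetic mix's plots skew toward sandy soil, which has a lower base rate.

Yes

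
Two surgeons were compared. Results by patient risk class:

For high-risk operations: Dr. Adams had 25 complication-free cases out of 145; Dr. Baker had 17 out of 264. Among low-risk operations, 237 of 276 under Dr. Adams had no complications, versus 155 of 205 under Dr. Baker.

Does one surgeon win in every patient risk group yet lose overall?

No

High-risk: Dr. Adams 25/145 = 17.2%, Dr. Baker 17/264 = 6.4% → Dr. Adams
Low-risk: Dr. Adams 237/276 = 85.9%, Dr. Baker 155/205 = 75.6% → Dr. Adams
Overall: Dr. Adams 262/421 = 62.2%, Dr. Baker 172/469 = 36.7% → Dr. Adams
Dr. Adams wins overall and in every patient risk group — no reversal.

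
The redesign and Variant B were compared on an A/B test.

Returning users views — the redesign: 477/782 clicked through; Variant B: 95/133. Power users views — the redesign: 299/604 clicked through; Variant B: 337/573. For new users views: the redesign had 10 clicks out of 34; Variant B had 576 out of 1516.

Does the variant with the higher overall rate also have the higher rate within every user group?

No

Returning users: the redesign 477/782 = 61.0%, Variant B 95/133 = 71.4% → Variant B
Power users: the redesign 299/604 = 49.5%, Variant B 337/573 = 58.8% → Variant B
New users: the redesign 10/34 = 29.4%, Variant B 576/1516 = 38.0% → Variant B
Overall: the redesign 786/1420 = 55.4%, Variant B 1008/2222 = 45.4% → the redesign
Variant B wins each user group but the redesign wins overall — the comparison reverses. Variant B's views skew toward new users, which has a lower base rate.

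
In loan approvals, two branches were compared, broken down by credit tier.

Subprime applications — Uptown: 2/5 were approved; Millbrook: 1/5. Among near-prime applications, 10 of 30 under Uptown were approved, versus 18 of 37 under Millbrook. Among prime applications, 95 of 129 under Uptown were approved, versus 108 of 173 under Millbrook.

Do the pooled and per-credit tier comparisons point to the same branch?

Subprime: Uptown 2/5 = 40.0%, Millbrook 1/5 = 20.0% → Uptown
Near-prime: Uptown 10/30 = 33.3%, Millbrook 18/37 = 48.6% → Millbrook
Prime: Uptown 95/129 = 73.6%, Millbrook 108/173 = 62.4% → Uptown
Overall: Uptown 107/164 = 65.2%, Millbrook 127/215 = 59.1% → Uptown
Neither sweeps: Uptown wins 2 of 3 groups, Millbrook wins 1. Uptown wins overall but not every group — no Simpson reversal.

No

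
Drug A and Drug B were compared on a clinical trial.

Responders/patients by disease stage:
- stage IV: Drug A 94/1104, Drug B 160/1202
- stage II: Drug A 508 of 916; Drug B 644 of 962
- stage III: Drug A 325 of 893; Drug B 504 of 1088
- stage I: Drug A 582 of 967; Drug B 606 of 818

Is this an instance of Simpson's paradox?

Stage IV: Drug A 94/1104 = 8.5%, Drug B 160/1202 = 13.3% → Drug B
Stage II: Drug A 508/916 = 55.5%, Drug B 644/962 = 66.9% → Drug B
Stage III: Drug A 325/893 = 36.4%, Drug B 504/1088 = 46.3% → Drug B
Stage I: Drug A 582/967 = 60.2%, Drug B 606/818 = 74.1% → Drug B
Overall: Drug A 1509/3880 = 38.9%, Drug B 1914/4070 = 47.0% → Drug B
Drug B wins overall and in every disease group — no reversal.

No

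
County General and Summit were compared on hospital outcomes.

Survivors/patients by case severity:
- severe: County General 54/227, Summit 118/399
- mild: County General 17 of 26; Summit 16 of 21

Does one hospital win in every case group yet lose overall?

Severe: County General 54/227 = 23.8%, Summit 118/399 = 29.6% → Summit
Mild: County General 17/26 = 65.4%, Summit 16/21 = 76.2% → Summit
Overall: County General 71/253 = 28.1%, Summit 134/420 = 31.9% → Summit
Summit wins overall and in every case group — no reversal.

No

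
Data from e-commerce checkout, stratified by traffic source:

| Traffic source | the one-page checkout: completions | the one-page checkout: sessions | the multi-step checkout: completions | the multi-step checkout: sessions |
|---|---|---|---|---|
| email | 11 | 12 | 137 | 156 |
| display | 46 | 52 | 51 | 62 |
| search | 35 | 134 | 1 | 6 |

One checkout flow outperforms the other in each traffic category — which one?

the one-page checkout

Email: the one-page checkout 11/12 = 91.7%, the multi-step checkout 137/156 = 87.8% → the one-page checkout
Display: the one-page checkout 46/52 = 88.5%, the multi-step checkout 51/62 = 82.3% → the one-page checkout
Search: the one-page checkout 35/134 = 26.1%, the multi-step checkout 1/6 = 16.7% → the one-page checkout
The one-page checkout has the higher rate in all 3 groups.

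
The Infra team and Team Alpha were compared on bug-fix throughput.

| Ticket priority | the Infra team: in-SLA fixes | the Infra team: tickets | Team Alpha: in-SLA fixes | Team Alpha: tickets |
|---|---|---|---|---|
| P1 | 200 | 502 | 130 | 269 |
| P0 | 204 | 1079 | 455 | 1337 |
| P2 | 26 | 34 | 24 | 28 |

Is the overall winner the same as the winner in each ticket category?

Yes

P1: the Infra team 200/502 = 39.8%, Team Alpha 130/269 = 48.3% → Team Alpha
P0: the Infra team 204/1079 = 18.9%, Team Alpha 455/1337 = 34.0% → Team Alpha
P2: the Infra team 26/34 = 76.5%, Team Alpha 24/28 = 85.7% → Team Alpha
Overall: the Infra team 430/1615 = 26.6%, Team Alpha 609/1634 = 37.3% → Team Alpha
Team Alpha wins overall and in every ticket group — no reversal.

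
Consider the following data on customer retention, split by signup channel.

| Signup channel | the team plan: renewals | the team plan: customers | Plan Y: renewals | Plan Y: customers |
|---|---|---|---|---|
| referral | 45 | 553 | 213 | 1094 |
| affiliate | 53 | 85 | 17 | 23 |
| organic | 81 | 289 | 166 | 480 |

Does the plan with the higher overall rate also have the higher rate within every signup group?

Referral: the team plan 45/553 = 8.1%, Plan Y 213/1094 = 19.5% → Plan Y
Affiliate: the team plan 53/85 = 62.4%, Plan Y 17/23 = 73.9% → Plan Y
Organic: the team plan 81/289 = 28.0%, Plan Y 166/480 = 34.6% → Plan Y
Overall: the team plan 179/927 = 19.3%, Plan Y 396/1597 = 24.8% → Plan Y
Plan Y wins overall and in every signup group — no reversal.

Yes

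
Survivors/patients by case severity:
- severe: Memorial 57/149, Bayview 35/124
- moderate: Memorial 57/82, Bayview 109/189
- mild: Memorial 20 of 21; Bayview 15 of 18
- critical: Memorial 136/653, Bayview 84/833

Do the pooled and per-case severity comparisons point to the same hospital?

Yes

Severe: Memorial 57/149 = 38.3%, Bayview 35/124 = 28.2% → Memorial
Moderate: Memorial 57/82 = 69.5%, Bayview 109/189 = 57.7% → Memorial
Mild: Memorial 20/21 = 95.2%, Bayview 15/18 = 83.3% → Memorial
Critical: Memorial 136/653 = 20.8%, Bayview 84/833 = 10.1% → Memorial
Overall: Memorial 270/905 = 29.8%, Bayview 243/1164 = 20.9% → Memorial
Memorial wins overall and in every case group — no reversal.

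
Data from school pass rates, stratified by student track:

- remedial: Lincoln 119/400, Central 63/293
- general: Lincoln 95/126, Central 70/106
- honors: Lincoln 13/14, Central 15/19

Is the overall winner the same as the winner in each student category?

Yes

Remedial: Lincoln 119/400 = 29.8%, Central 63/293 = 21.5% → Lincoln
General: Lincoln 95/126 = 75.4%, Central 70/106 = 66.0% → Lincoln
Honors: Lincoln 13/14 = 92.9%, Central 15/19 = 78.9% → Lincoln
Overall: Lincoln 227/540 = 42.0%, Central 148/418 = 35.4% → Lincoln
Lincoln wins overall and in every student group — no reversal.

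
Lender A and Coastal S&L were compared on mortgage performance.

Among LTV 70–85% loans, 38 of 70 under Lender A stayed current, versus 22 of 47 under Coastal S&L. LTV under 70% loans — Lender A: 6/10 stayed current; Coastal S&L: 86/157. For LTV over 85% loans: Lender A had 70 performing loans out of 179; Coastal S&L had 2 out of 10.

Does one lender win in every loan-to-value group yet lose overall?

LTV 70–85%: Lender A 38/70 = 54.3%, Coastal S&L 22/47 = 46.8% → Lender A
LTV under 70%: Lender A 6/10 = 60.0%, Coastal S&L 86/157 = 54.8% → Lender A
LTV over 85%: Lender A 70/179 = 39.1%, Coastal S&L 2/10 = 20.0% → Lender A
Overall: Lender A 114/259 = 44.0%, Coastal S&L 110/214 = 51.4% → Coastal S&L
Lender A wins each loan-to-value group but Coastal S&L wins overall — the comparison reverses. Lender A's loans skew toward LTV over 85%, which has a lower base rate.

Yes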